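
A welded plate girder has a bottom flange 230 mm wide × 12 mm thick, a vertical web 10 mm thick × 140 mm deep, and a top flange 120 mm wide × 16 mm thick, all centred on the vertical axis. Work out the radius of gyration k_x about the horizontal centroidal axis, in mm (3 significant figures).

Decompose the section into non-overlapping parts with the origin at the bottom-left of its bounding rectangle.
Bottom plate: 230 × 12, A = 2 760 mm², y = 6 mm, Ī = 33 120 mm⁴.
Web plate: 10 × 140, A = 1 400 mm², y = 82 mm, Ī = 2 286 667 mm⁴.
Top plate: 120 × 16, A = 1 920 mm², y = 160 mm, Ī = 40 960 mm⁴.
Centroid: ȳ = ΣA·y / ΣA = 72.132 mm.
Transfer each piece to the horizontal centroidal axis using Ī + A·d² with d = y − 72.132:
  bottom plate: d = -66.132 mm → contributes +12 103 665 mm⁴
  web plate: d = 9.8684 mm → contributes +2 423 007 mm⁴
  top plate: d = 87.868 mm → contributes +14 865 010 mm⁴
Total I = 29 391 681 mm⁴.
Radius of gyration: k = √(I/A) = √(29 391 681 / 6 080) = 69.528 mm.

k_x ≈ 69.5 mm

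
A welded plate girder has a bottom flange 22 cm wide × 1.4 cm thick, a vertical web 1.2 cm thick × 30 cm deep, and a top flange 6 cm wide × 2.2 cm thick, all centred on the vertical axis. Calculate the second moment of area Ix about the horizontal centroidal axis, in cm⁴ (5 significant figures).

Break the section into simple shapes (no overlaps), measuring from the bottom-left corner of the bounding box.
Bottom plate: 22 × 1.4, A = 30.8 cm², y = 0.7 cm, Ī = 5.030667 cm⁴.
Web plate: 1.2 × 30, A = 36 cm², y = 16.4 cm, Ī = 2 700 cm⁴.
Top plate: 6 × 2.2, A = 13.2 cm², y = 32.5 cm, Ī = 5.324 cm⁴.
Centroid: ȳ = ΣA·y / ΣA = 13.012 cm.
Transfer each piece to the horizontal centroidal axis using Ī + A·d² with d = y − 13.012:
  bottom plate: d = -12.312 cm → contributes +4673.859 cm⁴
  web plate: d = 3.388 cm → contributes +3113.228 cm⁴
  top plate: d = 19.488 cm → contributes +5018.448 cm⁴
Total I = 12805.54 cm⁴.

Ix ≈ 1.2806 × 10⁴ cm⁴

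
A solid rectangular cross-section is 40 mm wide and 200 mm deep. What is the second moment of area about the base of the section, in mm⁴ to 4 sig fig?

I_base ≈ 1.067 × 10⁸ mm⁴

The section: 40 × 200, A = 8 000 mm², y = 100 mm, Ī = 26 666 667 mm⁴.
Transfer it to the bottom edge using Ī + A·d² with d = y − 0:
  the section: d = 100 mm → contributes +106 666 667 mm⁴
Total I = 106 666 667 mm⁴.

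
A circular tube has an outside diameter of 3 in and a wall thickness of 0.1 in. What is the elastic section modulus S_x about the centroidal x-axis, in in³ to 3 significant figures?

S_x ≈ 0.639 in³

Decompose the section into non-overlapping parts with the origin at the bottom-left of its bounding rectangle.
Outer circle: ⌀3, A = 7.0686 in², y = 1.5 in, Ī = 3.9761 in⁴.
Bore (subtracted): ⌀2.8, A = 6.1575 in², y = 1.5 in, Ī = 3.0172 in⁴.
By symmetry the centroid is at mid-height, ȳ = 1.5 in.
All pieces are centred on the centroidal x-axis, so I = ΣĪ (holes subtracted) = 0.95889 in⁴.
Extreme fibre distance c = 1.5 in; S = I/c = 0.63926 in³.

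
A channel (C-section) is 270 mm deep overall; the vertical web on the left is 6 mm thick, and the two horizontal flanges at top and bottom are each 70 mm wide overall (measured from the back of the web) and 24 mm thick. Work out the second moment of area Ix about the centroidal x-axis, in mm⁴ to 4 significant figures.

Ix ≈ 5.647 × 10⁷ mm⁴

Decompose the section into non-overlapping parts with the origin at the bottom-left of its bounding rectangle.
Web: 6 × 270, A = 1 620 mm², y = 135 mm, Ī = 9 841 500 mm⁴.
Top flange (beyond web): 64 × 24, A = 1 536 mm², y = 258 mm, Ī = 73 728 mm⁴.
Bottom flange (beyond web): 64 × 24, A = 1 536 mm², y = 12 mm, Ī = 73 728 mm⁴.
By symmetry the centroid is at mid-height, ȳ = 135 mm.
Transfer each piece to the centroidal x-axis using Ī + A·d² with d = y − 135:
  web: d = 0 mm → contributes +9 841 500 mm⁴
  top flange (beyond web): d = 123 mm → contributes +23 311 872 mm⁴
  bottom flange (beyond web): d = -123 mm → contributes +23 311 872 mm⁴
Total I = 56 465 244 mm⁴.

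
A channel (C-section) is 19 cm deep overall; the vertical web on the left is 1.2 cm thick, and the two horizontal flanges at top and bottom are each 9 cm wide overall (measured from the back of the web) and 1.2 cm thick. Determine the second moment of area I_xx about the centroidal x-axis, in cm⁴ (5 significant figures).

I_xx ≈ 2171.0 cm⁴

Break the section into simple shapes (no overlaps), measuring from the bottom-left corner of the bounding box.
Web: 1.2 × 19, A = 22.8 cm², y = 9.5 cm, Ī = 685.9 cm⁴.
Top flange (beyond web): 7.8 × 1.2, A = 9.36 cm², y = 18.4 cm, Ī = 1.1232 cm⁴.
Bottom flange (beyond web): 7.8 × 1.2, A = 9.36 cm², y = 0.6 cm, Ī = 1.1232 cm⁴.
By symmetry the centroid is at mid-height, ȳ = 9.5 cm.
Transfer each piece to the centroidal x-axis using Ī + A·d² with d = y − 9.5:
  web: d = 0 cm → contributes +685.9 cm⁴
  top flange (beyond web): d = 8.9 cm → contributes +742.5288 cm⁴
  bottom flange (beyond web): d = -8.9 cm → contributes +742.5288 cm⁴
Total I = 2170.958 cm⁴.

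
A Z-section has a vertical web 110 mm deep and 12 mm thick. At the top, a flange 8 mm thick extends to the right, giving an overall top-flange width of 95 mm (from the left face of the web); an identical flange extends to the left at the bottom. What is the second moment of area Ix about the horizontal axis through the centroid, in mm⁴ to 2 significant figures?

Break the section into simple shapes (no overlaps), measuring from the bottom-left corner of the bounding box.
Web: 12 × 110, A = 1 320 mm², y = 55 mm, Ī = 1 331 000 mm⁴.
Top flange (beyond web): 83 × 8, A = 664 mm², y = 106 mm, Ī = 3 541 mm⁴.
Bottom flange (beyond web): 83 × 8, A = 664 mm², y = 4 mm, Ī = 3 541 mm⁴.
Centroid: ȳ = ΣA·y / ΣA = 55 mm.
Transfer each piece to the horizontal axis through the centroid using Ī + A·d² with d = y − 55:
  web: d = 0 mm → contributes +1 331 000 mm⁴
  top flange (beyond web): d = 51 mm → contributes +1 730 605 mm⁴
  bottom flange (beyond web): d = -51 mm → contributes +1 730 605 mm⁴
Total I = 4 792 211 mm⁴.

Ix ≈ 4.8 × 10⁶ mm⁴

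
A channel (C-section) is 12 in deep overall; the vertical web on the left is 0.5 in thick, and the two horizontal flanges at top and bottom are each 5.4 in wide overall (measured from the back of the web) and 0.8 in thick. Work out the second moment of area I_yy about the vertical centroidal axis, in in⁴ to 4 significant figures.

I_yy ≈ 40.59 in⁴

Treat the section as a set of non-overlapping primitives; coordinates are from the bounding-box lower-left.
Web: 0.5 × 12, A = 6 in², x = 0.25 in, Ī = 0.125 in⁴.
Top flange (beyond web): 4.9 × 0.8, A = 3.92 in², x = 2.95 in, Ī = 7.84327 in⁴.
Bottom flange (beyond web): 4.9 × 0.8, A = 3.92 in², x = 2.95 in, Ī = 7.84327 in⁴.
Centroid: x̄ = ΣA·x / ΣA = 1.77948 in.
Transfer each piece to the vertical centroidal axis using Ī + A·d² with d = x − 1.77948:
  web: d = -1.52948 in → contributes +14.1609 in⁴
  top flange (beyond web): d = 1.17052 in → contributes +13.2141 in⁴
  bottom flange (beyond web): d = 1.17052 in → contributes +13.2141 in⁴
Total I = 40.5891 in⁴.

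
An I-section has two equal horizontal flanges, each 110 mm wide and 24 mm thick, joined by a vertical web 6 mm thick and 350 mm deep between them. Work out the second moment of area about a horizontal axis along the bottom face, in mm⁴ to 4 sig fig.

I_base ≈ 4.986 × 10⁸ mm⁴

Decompose the section into non-overlapping parts with the origin at the bottom-left of its bounding rectangle.
Bottom flange: 110 × 24, A = 2 640 mm², y = 12 mm, Ī = 126 720 mm⁴.
Web: 6 × 350, A = 2 100 mm², y = 199 mm, Ī = 21 437 500 mm⁴.
Top flange: 110 × 24, A = 2 640 mm², y = 386 mm, Ī = 126 720 mm⁴.
Transfer each piece to the bottom edge using Ī + A·d² with d = y − 0:
  bottom flange: d = 12 mm → contributes +506 880 mm⁴
  web: d = 199 mm → contributes +104 599 600 mm⁴
  top flange: d = 386 mm → contributes +393 476 160 mm⁴
Total I = 498 582 640 mm⁴.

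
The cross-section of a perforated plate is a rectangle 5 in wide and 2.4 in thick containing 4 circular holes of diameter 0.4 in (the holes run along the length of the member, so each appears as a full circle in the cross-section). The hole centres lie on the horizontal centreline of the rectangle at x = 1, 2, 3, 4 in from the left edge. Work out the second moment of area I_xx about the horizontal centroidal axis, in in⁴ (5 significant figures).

I_xx ≈ 5.7550 in⁴

Split into non-overlapping primitives; take the origin at the lower-left of the bounding box.
Plate: 5 × 2.4, A = 12 in², y = 1.2 in, Ī = 5.76 in⁴.
Hole 1 (subtracted): ⌀0.4, A = 0.1256637 in², y = 1.2 in, Ī = 0.001256637 in⁴.
Hole 2 (subtracted): ⌀0.4, A = 0.1256637 in², y = 1.2 in, Ī = 0.001256637 in⁴.
Hole 3 (subtracted): ⌀0.4, A = 0.1256637 in², y = 1.2 in, Ī = 0.001256637 in⁴.
Hole 4 (subtracted): ⌀0.4, A = 0.1256637 in², y = 1.2 in, Ī = 0.001256637 in⁴.
By symmetry the centroid is at mid-height, ȳ = 1.2 in.
All pieces are centred on the horizontal centroidal axis, so I = ΣĪ (holes subtracted) = 5.754973 in⁴.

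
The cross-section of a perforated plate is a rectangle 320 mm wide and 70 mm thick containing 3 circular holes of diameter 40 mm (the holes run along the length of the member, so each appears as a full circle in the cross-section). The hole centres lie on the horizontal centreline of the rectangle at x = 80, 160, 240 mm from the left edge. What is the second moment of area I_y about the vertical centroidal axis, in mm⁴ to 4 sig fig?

I_y ≈ 1.747 × 10⁸ mm⁴

Split into non-overlapping primitives; take the origin at the lower-left of the bounding box.
Plate: 320 × 70, A = 22 400 mm², x = 160 mm, Ī = 191 146 667 mm⁴.
Hole 1 (subtracted): ⌀40, A = 1256.64 mm², x = 80 mm, Ī = 125 664 mm⁴.
Hole 2 (subtracted): ⌀40, A = 1256.64 mm², x = 160 mm, Ī = 125 664 mm⁴.
Hole 3 (subtracted): ⌀40, A = 1256.64 mm², x = 240 mm, Ī = 125 664 mm⁴.
By symmetry the centroid is at mid-width, x̄ = 160 mm.
Transfer each piece to the vertical centroidal axis using Ī + A·d² with d = x − 160:
  plate: d = 0 mm → contributes +191 146 667 mm⁴
  hole 1: d = -80 mm → contributes −8 168 141 mm⁴
  hole 2: d = 0 mm → contributes −125 664 mm⁴
  hole 3: d = 80 mm → contributes −8 168 141 mm⁴
Total I = 174 684 721 mm⁴.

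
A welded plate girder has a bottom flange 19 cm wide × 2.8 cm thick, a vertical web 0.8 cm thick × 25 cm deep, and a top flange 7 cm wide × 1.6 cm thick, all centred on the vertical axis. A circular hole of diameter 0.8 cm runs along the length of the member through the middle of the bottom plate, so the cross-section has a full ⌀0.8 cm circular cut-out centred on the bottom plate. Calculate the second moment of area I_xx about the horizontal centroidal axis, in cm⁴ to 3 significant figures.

Treat the section as a set of non-overlapping primitives; coordinates are from the bounding-box lower-left.
Bottom plate: 19 × 2.8, A = 53.2 cm², y = 1.4 cm, Ī = 34.757 cm⁴.
Web plate: 0.8 × 25, A = 20 cm², y = 15.3 cm, Ī = 1041.7 cm⁴.
Top plate: 7 × 1.6, A = 11.2 cm², y = 28.6 cm, Ī = 2.3893 cm⁴.
Hole (subtracted): ⌀0.8, A = 0.50265 cm², y = 1.4 cm, Ī = 0.020106 cm⁴.
Centroid: ȳ = ΣA·y / ΣA = 8.3447 cm.
Transfer each piece to the horizontal centroidal axis using Ī + A·d² with d = y − 8.3447:
  bottom plate: d = -6.9447 cm → contributes +2600.5 cm⁴
  web plate: d = 6.9553 cm → contributes +2009.2 cm⁴
  top plate: d = 20.255 cm → contributes +4597.5 cm⁴
  hole: d = -6.9447 cm → contributes −24.262 cm⁴
Total I = 9 183 cm⁴.

I_xx ≈ 9180 cm⁴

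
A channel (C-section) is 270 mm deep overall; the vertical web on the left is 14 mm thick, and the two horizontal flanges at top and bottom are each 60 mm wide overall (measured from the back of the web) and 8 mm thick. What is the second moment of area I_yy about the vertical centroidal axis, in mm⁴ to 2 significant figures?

Break the section into simple shapes (no overlaps), measuring from the bottom-left corner of the bounding box.
Web: 14 × 270, A = 3 780 mm², x = 7 mm, Ī = 61 740 mm⁴.
Top flange (beyond web): 46 × 8, A = 368 mm², x = 37 mm, Ī = 64 891 mm⁴.
Bottom flange (beyond web): 46 × 8, A = 368 mm², x = 37 mm, Ī = 64 891 mm⁴.
Centroid: x̄ = ΣA·x / ΣA = 11.89 mm.
Transfer each piece to the vertical centroidal axis using Ī + A·d² with d = x − 11.89:
  web: d = -4.889 mm → contributes +152 101 mm⁴
  top flange (beyond web): d = 25.11 mm → contributes +296 932 mm⁴
  bottom flange (beyond web): d = 25.11 mm → contributes +296 932 mm⁴
Total I = 745 966 mm⁴.

I_yy ≈ 7.5 × 10⁵ mm⁴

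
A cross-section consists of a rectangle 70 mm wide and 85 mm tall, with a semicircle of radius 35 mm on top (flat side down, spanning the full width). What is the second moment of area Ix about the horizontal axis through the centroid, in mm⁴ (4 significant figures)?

Split into non-overlapping primitives; take the origin at the lower-left of the bounding box.
Rectangular body: 70 × 85, A = 5 950 mm², y = 42.5 mm, Ī = 3 582 396 mm⁴.
Semicircular cap: semicircle r = 35, A = 1924.23 mm², y = 99.8545 mm, Ī = 164 704 mm⁴.
Centroid: ȳ = ΣA·y / ΣA = 56.5157 mm.
Transfer each piece to the horizontal axis through the centroid using Ī + A·d² with d = y − 56.5157:
  rectangular body: d = -14.0157 mm → contributes +4 751 216 mm⁴
  semicircular cap: d = 43.3387 mm → contributes +3 778 874 mm⁴
Total I = 8 530 090 mm⁴.

Ix ≈ 8.530 × 10⁶ mm⁴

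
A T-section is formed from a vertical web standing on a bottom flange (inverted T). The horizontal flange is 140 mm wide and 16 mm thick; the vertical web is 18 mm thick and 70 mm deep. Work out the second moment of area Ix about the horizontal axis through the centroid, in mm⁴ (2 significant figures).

Treat the section as a set of non-overlapping primitives; coordinates are from the bounding-box lower-left.
Flange: 140 × 16, A = 2 240 mm², y = 8 mm, Ī = 47 787 mm⁴.
Web: 18 × 70, A = 1 260 mm², y = 51 mm, Ī = 514 500 mm⁴.
Centroid: ȳ = ΣA·y / ΣA = 23.48 mm.
Transfer each piece to the horizontal axis through the centroid using Ī + A·d² with d = y − 23.48:
  flange: d = -15.48 mm → contributes +584 559 mm⁴
  web: d = 27.52 mm → contributes +1 468 762 mm⁴
Total I = 2 053 320 mm⁴.

Ix ≈ 2.1 × 10⁶ mm⁴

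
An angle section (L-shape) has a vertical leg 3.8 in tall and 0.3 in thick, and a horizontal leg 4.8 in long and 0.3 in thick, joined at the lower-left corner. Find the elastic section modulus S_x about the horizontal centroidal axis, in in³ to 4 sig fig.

S_x ≈ 1.150 in³

Treat the section as a set of non-overlapping primitives; coordinates are from the bounding-box lower-left.
Vertical leg: 0.3 × 3.8, A = 1.14 in², y = 1.9 in, Ī = 1.3718 in⁴.
Horizontal leg (remainder): 4.5 × 0.3, A = 1.35 in², y = 0.15 in, Ī = 0.010125 in⁴.
Centroid: ȳ = ΣA·y / ΣA = 0.951205 in.
Transfer each piece to the horizontal centroidal axis using Ī + A·d² with d = y − 0.951205:
  vertical leg: d = 0.948795 in → contributes +2.39804 in⁴
  horizontal leg (remainder): d = -0.801205 in → contributes +0.876729 in⁴
Total I = 3.27477 in⁴.
Extreme fibre distance c = 2.8488 in; S = I/c = 1.14953 in³.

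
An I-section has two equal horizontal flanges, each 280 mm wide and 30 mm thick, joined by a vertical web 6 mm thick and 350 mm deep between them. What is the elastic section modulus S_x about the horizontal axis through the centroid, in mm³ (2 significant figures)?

Decompose the section into non-overlapping parts with the origin at the bottom-left of its bounding rectangle.
Bottom flange: 280 × 30, A = 8 400 mm², y = 15 mm, Ī = 630 000 mm⁴.
Web: 6 × 350, A = 2 100 mm², y = 205 mm, Ī = 21 437 500 mm⁴.
Top flange: 280 × 30, A = 8 400 mm², y = 395 mm, Ī = 630 000 mm⁴.
By symmetry the centroid is at mid-height, ȳ = 205 mm.
Transfer each piece to the horizontal axis through the centroid using Ī + A·d² with d = y − 205:
  bottom flange: d = -190 mm → contributes +303 870 000 mm⁴
  web: d = 0 mm → contributes +21 437 500 mm⁴
  top flange: d = 190 mm → contributes +303 870 000 mm⁴
Total I = 629 177 500 mm⁴.
Extreme fibre distance c = 205 mm; S = I/c = 3 069 159 mm³.

S_x ≈ 3.1 × 10⁶ mm³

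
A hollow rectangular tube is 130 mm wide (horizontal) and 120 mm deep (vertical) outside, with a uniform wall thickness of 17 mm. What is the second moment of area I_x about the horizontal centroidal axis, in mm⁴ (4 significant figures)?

Split into non-overlapping primitives; take the origin at the lower-left of the bounding box.
Outer rectangle: 130 × 120, A = 15 600 mm², y = 60 mm, Ī = 18 720 000 mm⁴.
Inner void (subtracted): 96 × 86, A = 8 256 mm², y = 60 mm, Ī = 5 088 448 mm⁴.
By symmetry the centroid is at mid-height, ȳ = 60 mm.
All pieces are centred on the horizontal centroidal axis, so I = ΣĪ (holes subtracted) = 13 631 552 mm⁴.

I_x ≈ 1.363 × 10⁷ mm⁴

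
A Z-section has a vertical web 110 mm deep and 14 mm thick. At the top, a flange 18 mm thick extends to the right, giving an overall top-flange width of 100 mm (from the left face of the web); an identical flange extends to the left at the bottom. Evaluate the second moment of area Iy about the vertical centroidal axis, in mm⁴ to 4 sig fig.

Decompose the section into non-overlapping parts with the origin at the bottom-left of its bounding rectangle.
Web: 14 × 110, A = 1 540 mm², x = 93 mm, Ī = 25153.3 mm⁴.
Top flange (beyond web): 86 × 18, A = 1 548 mm², x = 143 mm, Ī = 954 084 mm⁴.
Bottom flange (beyond web): 86 × 18, A = 1 548 mm², x = 43 mm, Ī = 954 084 mm⁴.
Centroid: x̄ = ΣA·x / ΣA = 93 mm.
Transfer each piece to the vertical centroidal axis using Ī + A·d² with d = x − 93:
  web: d = 0 mm → contributes +25153.3 mm⁴
  top flange (beyond web): d = 50 mm → contributes +4 824 084 mm⁴
  bottom flange (beyond web): d = -50 mm → contributes +4 824 084 mm⁴
Total I = 9 673 321 mm⁴.

Iy ≈ 9.673 × 10⁶ mm⁴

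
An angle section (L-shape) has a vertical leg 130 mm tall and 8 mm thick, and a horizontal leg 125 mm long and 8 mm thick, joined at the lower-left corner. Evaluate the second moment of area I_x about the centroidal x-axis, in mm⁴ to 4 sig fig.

Decompose the section into non-overlapping parts with the origin at the bottom-left of its bounding rectangle.
Vertical leg: 8 × 130, A = 1 040 mm², y = 65 mm, Ī = 1 464 667 mm⁴.
Horizontal leg (remainder): 117 × 8, A = 936 mm², y = 4 mm, Ī = 4 992 mm⁴.
Centroid: ȳ = ΣA·y / ΣA = 36.1053 mm.
Transfer each piece to the centroidal x-axis using Ī + A·d² with d = y − 36.1053:
  vertical leg: d = 28.8947 mm → contributes +2 332 969 mm⁴
  horizontal leg (remainder): d = -32.1053 mm → contributes +969 772 mm⁴
Total I = 3 302 741 mm⁴.

I_x ≈ 3.303 × 10⁶ mm⁴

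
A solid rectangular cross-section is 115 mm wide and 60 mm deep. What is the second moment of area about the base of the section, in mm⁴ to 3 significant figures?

The section: 115 × 60, A = 6 900 mm², y = 30 mm, Ī = 2 070 000 mm⁴.
Transfer it to the bottom edge using Ī + A·d² with d = y − 0:
  the section: d = 30 mm → contributes +8 280 000 mm⁴
Total I = 8 280 000 mm⁴.

I_base ≈ 8.28 × 10⁶ mm⁴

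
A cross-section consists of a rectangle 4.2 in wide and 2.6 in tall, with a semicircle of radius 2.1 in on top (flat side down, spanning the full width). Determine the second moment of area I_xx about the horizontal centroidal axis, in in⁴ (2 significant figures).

Treat the section as a set of non-overlapping primitives; coordinates are from the bounding-box lower-left.
Rectangular body: 4.2 × 2.6, A = 10.92 in², y = 1.3 in, Ī = 6.152 in⁴.
Semicircular cap: semicircle r = 2.1, A = 6.927 in², y = 3.491 in, Ī = 2.135 in⁴.
Centroid: ȳ = ΣA·y / ΣA = 2.151 in.
Transfer each piece to the horizontal centroidal axis using Ī + A·d² with d = y − 2.151:
  rectangular body: d = -0.8505 in → contributes +14.05 in⁴
  semicircular cap: d = 1.341 in → contributes +14.59 in⁴
Total I = 28.64 in⁴.

I_xx ≈ 29 in⁴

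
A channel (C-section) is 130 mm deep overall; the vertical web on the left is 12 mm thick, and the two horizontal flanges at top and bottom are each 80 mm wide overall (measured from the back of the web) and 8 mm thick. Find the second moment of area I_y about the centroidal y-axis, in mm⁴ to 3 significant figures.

I_y ≈ 1.46 × 10⁶ mm⁴

Decompose the section into non-overlapping parts with the origin at the bottom-left of its bounding rectangle.
Web: 12 × 130, A = 1 560 mm², x = 6 mm, Ī = 18 720 mm⁴.
Top flange (beyond web): 68 × 8, A = 544 mm², x = 46 mm, Ī = 209 621 mm⁴.
Bottom flange (beyond web): 68 × 8, A = 544 mm², x = 46 mm, Ī = 209 621 mm⁴.
Centroid: x̄ = ΣA·x / ΣA = 22.435 mm.
Transfer each piece to the centroidal y-axis using Ī + A·d² with d = x − 22.435:
  web: d = -16.435 mm → contributes +440 093 mm⁴
  top flange (beyond web): d = 23.565 mm → contributes +511 708 mm⁴
  bottom flange (beyond web): d = 23.565 mm → contributes +511 708 mm⁴
Total I = 1 463 509 mm⁴.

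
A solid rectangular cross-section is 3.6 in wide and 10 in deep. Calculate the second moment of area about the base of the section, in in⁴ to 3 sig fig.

I_base ≈ 1200 in⁴

The section: 3.6 × 10, A = 36 in², y = 5 in, Ī = 300 in⁴.
Transfer it to the base of the section using Ī + A·d² with d = y − 0:
  the section: d = 5 in → contributes +1 200 in⁴
Total I = 1 200 in⁴.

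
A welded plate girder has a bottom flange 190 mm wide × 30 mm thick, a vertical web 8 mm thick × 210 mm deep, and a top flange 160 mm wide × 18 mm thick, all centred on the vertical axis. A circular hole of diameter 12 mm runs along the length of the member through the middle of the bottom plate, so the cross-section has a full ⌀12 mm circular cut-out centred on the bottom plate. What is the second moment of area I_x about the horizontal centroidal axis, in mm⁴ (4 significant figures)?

I_x ≈ 1.130 × 10⁸ mm⁴

Break the section into simple shapes (no overlaps), measuring from the bottom-left corner of the bounding box.
Bottom plate: 190 × 30, A = 5 700 mm², y = 15 mm, Ī = 427 500 mm⁴.
Web plate: 8 × 210, A = 1 680 mm², y = 135 mm, Ī = 6 174 000 mm⁴.
Top plate: 160 × 18, A = 2 880 mm², y = 249 mm, Ī = 77 760 mm⁴.
Hole (subtracted): ⌀12, A = 113.097 mm², y = 15 mm, Ī = 1017.88 mm⁴.
Centroid: ȳ = ΣA·y / ΣA = 101.284 mm.
Transfer each piece to the horizontal centroidal axis using Ī + A·d² with d = y − 101.284:
  bottom plate: d = -86.2845 mm → contributes +42 864 044 mm⁴
  web plate: d = 33.7155 mm → contributes +8 083 719 mm⁴
  top plate: d = 147.716 mm → contributes +62 919 018 mm⁴
  hole: d = -86.2845 mm → contributes −843 028 mm⁴
Total I = 113 023 753 mm⁴.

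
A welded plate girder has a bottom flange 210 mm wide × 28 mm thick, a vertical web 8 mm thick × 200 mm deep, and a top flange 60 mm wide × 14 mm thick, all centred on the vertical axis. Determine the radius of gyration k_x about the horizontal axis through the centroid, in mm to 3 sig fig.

k_x ≈ 78.5 mm

Split into non-overlapping primitives; take the origin at the lower-left of the bounding box.
Bottom plate: 210 × 28, A = 5 880 mm², y = 14 mm, Ī = 384 160 mm⁴.
Web plate: 8 × 200, A = 1 600 mm², y = 128 mm, Ī = 5 333 333 mm⁴.
Top plate: 60 × 14, A = 840 mm², y = 235 mm, Ī = 13 720 mm⁴.
Centroid: ȳ = ΣA·y / ΣA = 58.236 mm.
Transfer each piece to the horizontal axis through the centroid using Ī + A·d² with d = y − 58.236:
  bottom plate: d = -44.236 mm → contributes +11 890 063 mm⁴
  web plate: d = 69.764 mm → contributes +13 120 653 mm⁴
  top plate: d = 176.76 mm → contributes +26 260 075 mm⁴
Total I = 51 270 792 mm⁴.
Radius of gyration: k = √(I/A) = √(51 270 792 / 8 320) = 78.501 mm.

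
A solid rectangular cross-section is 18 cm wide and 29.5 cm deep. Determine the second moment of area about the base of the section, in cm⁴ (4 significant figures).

The section: 18 × 29.5, A = 531 cm², y = 14.75 cm, Ī = 38508.6 cm⁴.
Transfer it to the bottom edge using Ī + A·d² with d = y − 0:
  the section: d = 14.75 cm → contributes +154 034 cm⁴
Total I = 154 034 cm⁴.

I_base ≈ 1.540 × 10⁵ cm⁴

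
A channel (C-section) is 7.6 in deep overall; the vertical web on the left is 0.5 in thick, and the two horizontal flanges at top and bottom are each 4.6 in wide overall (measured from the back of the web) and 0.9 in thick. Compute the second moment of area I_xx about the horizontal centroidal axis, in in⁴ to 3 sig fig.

I_xx ≈ 102 in⁴

Split into non-overlapping primitives; take the origin at the lower-left of the bounding box.
Web: 0.5 × 7.6, A = 3.8 in², y = 3.8 in, Ī = 18.291 in⁴.
Top flange (beyond web): 4.1 × 0.9, A = 3.69 in², y = 7.15 in, Ī = 0.24908 in⁴.
Bottom flange (beyond web): 4.1 × 0.9, A = 3.69 in², y = 0.45 in, Ī = 0.24908 in⁴.
By symmetry the centroid is at mid-height, ȳ = 3.8 in.
Transfer each piece to the horizontal centroidal axis using Ī + A·d² with d = y − 3.8:
  web: d = 0 in → contributes +18.291 in⁴
  top flange (beyond web): d = 3.35 in → contributes +41.66 in⁴
  bottom flange (beyond web): d = -3.35 in → contributes +41.66 in⁴
Total I = 101.61 in⁴.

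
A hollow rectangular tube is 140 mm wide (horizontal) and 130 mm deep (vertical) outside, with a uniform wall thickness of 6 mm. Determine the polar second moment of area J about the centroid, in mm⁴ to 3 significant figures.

Split into non-overlapping primitives; take the origin at the lower-left of the bounding box.
Outer rectangle: 140 × 130, A = 18 200 mm², y = 65 mm, Ī = 25 631 667 mm⁴.
Inner void (subtracted): 128 × 118, A = 15 104 mm², y = 65 mm, Ī = 17 525 675 mm⁴.
By symmetry the centroid is at mid-height, ȳ = 65 mm.
All pieces are centred on the centroidal x-axis, so I = ΣĪ (holes subtracted) = 8 105 992 mm⁴.
Repeating about the centroidal y-axis gives I_y = 9 104 672 mm⁴.
Polar second moment: J = I_x + I_y = 17 210 664 mm⁴.

J ≈ 1.72 × 10⁷ mm⁴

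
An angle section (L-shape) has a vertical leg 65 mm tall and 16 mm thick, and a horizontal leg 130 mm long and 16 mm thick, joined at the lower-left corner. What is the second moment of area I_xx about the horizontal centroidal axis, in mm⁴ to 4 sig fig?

I_xx ≈ 8.027 × 10⁵ mm⁴

Split into non-overlapping primitives; take the origin at the lower-left of the bounding box.
Vertical leg: 16 × 65, A = 1 040 mm², y = 32.5 mm, Ī = 366 167 mm⁴.
Horizontal leg (remainder): 114 × 16, A = 1 824 mm², y = 8 mm, Ī = 38 912 mm⁴.
Centroid: ȳ = ΣA·y / ΣA = 16.8966 mm.
Transfer each piece to the horizontal centroidal axis using Ī + A·d² with d = y − 16.8966:
  vertical leg: d = 15.6034 mm → contributes +619 370 mm⁴
  horizontal leg (remainder): d = -8.89665 mm → contributes +183 282 mm⁴
Total I = 802 652 mm⁴.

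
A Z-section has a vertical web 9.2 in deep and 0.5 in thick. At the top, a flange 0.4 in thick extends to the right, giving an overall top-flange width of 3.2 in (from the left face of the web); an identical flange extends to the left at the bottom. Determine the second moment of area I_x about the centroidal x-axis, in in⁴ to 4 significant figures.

I_x ≈ 74.29 in⁴

Break the section into simple shapes (no overlaps), measuring from the bottom-left corner of the bounding box.
Web: 0.5 × 9.2, A = 4.6 in², y = 4.6 in, Ī = 32.4453 in⁴.
Top flange (beyond web): 2.7 × 0.4, A = 1.08 in², y = 9 in, Ī = 0.0144 in⁴.
Bottom flange (beyond web): 2.7 × 0.4, A = 1.08 in², y = 0.2 in, Ī = 0.0144 in⁴.
Centroid: ȳ = ΣA·y / ΣA = 4.6 in.
Transfer each piece to the centroidal x-axis using Ī + A·d² with d = y − 4.6:
  web: d = 0 in → contributes +32.4453 in⁴
  top flange (beyond web): d = 4.4 in → contributes +20.9232 in⁴
  bottom flange (beyond web): d = -4.4 in → contributes +20.9232 in⁴
Total I = 74.2917 in⁴.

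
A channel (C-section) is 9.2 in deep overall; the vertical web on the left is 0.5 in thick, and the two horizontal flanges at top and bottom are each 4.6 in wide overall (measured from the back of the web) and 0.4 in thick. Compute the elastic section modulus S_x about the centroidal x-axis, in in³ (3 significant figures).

Treat the section as a set of non-overlapping primitives; coordinates are from the bounding-box lower-left.
Web: 0.5 × 9.2, A = 4.6 in², y = 4.6 in, Ī = 32.445 in⁴.
Top flange (beyond web): 4.1 × 0.4, A = 1.64 in², y = 9 in, Ī = 0.021867 in⁴.
Bottom flange (beyond web): 4.1 × 0.4, A = 1.64 in², y = 0.2 in, Ī = 0.021867 in⁴.
By symmetry the centroid is at mid-height, ȳ = 4.6 in.
Transfer each piece to the centroidal x-axis using Ī + A·d² with d = y − 4.6:
  web: d = 0 in → contributes +32.445 in⁴
  top flange (beyond web): d = 4.4 in → contributes +31.772 in⁴
  bottom flange (beyond web): d = -4.4 in → contributes +31.772 in⁴
Total I = 95.99 in⁴.
Extreme fibre distance c = 4.6 in; S = I/c = 20.867 in³.

S_x ≈ 20.9 in³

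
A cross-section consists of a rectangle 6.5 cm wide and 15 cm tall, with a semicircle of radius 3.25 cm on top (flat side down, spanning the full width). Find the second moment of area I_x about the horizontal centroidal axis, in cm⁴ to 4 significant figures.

I_x ≈ 2958 cm⁴

Decompose the section into non-overlapping parts with the origin at the bottom-left of its bounding rectangle.
Rectangular body: 6.5 × 15, A = 97.5 cm², y = 7.5 cm, Ī = 1828.13 cm⁴.
Semicircular cap: semicircle r = 3.25, A = 16.5915 cm², y = 16.3793 cm, Ī = 12.2452 cm⁴.
Centroid: ȳ = ΣA·y / ΣA = 8.79126 cm.
Transfer each piece to the horizontal centroidal axis using Ī + A·d² with d = y − 8.79126:
  rectangular body: d = -1.29126 cm → contributes +1990.69 cm⁴
  semicircular cap: d = 7.58808 cm → contributes +967.569 cm⁴
Total I = 2958.26 cm⁴.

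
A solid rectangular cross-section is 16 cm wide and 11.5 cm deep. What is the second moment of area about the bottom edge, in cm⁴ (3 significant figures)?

I_base ≈ 8110 cm⁴

The section: 16 × 11.5, A = 184 cm², y = 5.75 cm, Ī = 2027.8 cm⁴.
Transfer it to the base of the section using Ī + A·d² with d = y − 0:
  the section: d = 5.75 cm → contributes +8111.3 cm⁴
Total I = 8111.3 cm⁴.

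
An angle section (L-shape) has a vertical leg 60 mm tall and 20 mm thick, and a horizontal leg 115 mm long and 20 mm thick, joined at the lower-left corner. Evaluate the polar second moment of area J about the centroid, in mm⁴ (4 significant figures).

J ≈ 4.618 × 10⁶ mm⁴

Treat the section as a set of non-overlapping primitives; coordinates are from the bounding-box lower-left.
Vertical leg: 20 × 60, A = 1 200 mm², y = 30 mm, Ī = 360 000 mm⁴.
Horizontal leg (remainder): 95 × 20, A = 1 900 mm², y = 10 mm, Ī = 63333.3 mm⁴.
Centroid: ȳ = ΣA·y / ΣA = 17.7419 mm.
Transfer each piece to the centroidal x-axis using Ī + A·d² with d = y − 17.7419:
  vertical leg: d = 12.2581 mm → contributes +540 312 mm⁴
  horizontal leg (remainder): d = -7.74194 mm → contributes +177 215 mm⁴
Total I = 717 527 mm⁴.
For the y-axis: x̄ = 45.2419 mm.
Repeating about the centroidal y-axis gives I_y = 3 900 652 mm⁴.
Polar second moment: J = I_x + I_y = 4 618 179 mm⁴.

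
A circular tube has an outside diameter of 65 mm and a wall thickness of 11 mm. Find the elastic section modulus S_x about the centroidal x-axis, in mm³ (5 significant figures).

S_x ≈ 2.1798 × 10⁴ mm³

Treat the section as a set of non-overlapping primitives; coordinates are from the bounding-box lower-left.
Outer circle: ⌀65, A = 3318.307 mm², y = 32.5 mm, Ī = 876240.5 mm⁴.
Bore (subtracted): ⌀43, A = 1452.201 mm², y = 32.5 mm, Ī = 167 820 mm⁴.
By symmetry the centroid is at mid-height, ȳ = 32.5 mm.
All pieces are centred on the centroidal x-axis, so I = ΣĪ (holes subtracted) = 708420.5 mm⁴.
Extreme fibre distance c = 32.5 mm; S = I/c = 21797.55 mm³.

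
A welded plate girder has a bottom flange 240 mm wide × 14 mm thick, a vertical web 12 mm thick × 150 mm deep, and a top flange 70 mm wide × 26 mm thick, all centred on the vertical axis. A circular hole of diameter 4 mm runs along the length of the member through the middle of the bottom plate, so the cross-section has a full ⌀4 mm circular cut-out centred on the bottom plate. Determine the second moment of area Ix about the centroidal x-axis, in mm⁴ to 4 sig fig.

Decompose the section into non-overlapping parts with the origin at the bottom-left of its bounding rectangle.
Bottom plate: 240 × 14, A = 3 360 mm², y = 7 mm, Ī = 54 880 mm⁴.
Web plate: 12 × 150, A = 1 800 mm², y = 89 mm, Ī = 3 375 000 mm⁴.
Top plate: 70 × 26, A = 1 820 mm², y = 177 mm, Ī = 102 527 mm⁴.
Hole (subtracted): ⌀4, A = 12.5664 mm², y = 7 mm, Ī = 12.5664 mm⁴.
Centroid: ȳ = ΣA·y / ΣA = 72.5909 mm.
Transfer each piece to the centroidal x-axis using Ī + A·d² with d = y − 72.5909:
  bottom plate: d = -65.5909 mm → contributes +14 510 143 mm⁴
  web plate: d = 16.4091 mm → contributes +3 859 667 mm⁴
  top plate: d = 104.409 mm → contributes +19 942 833 mm⁴
  hole: d = -65.5909 mm → contributes −54075.1 mm⁴
Total I = 38 258 569 mm⁴.

Ix ≈ 3.826 × 10⁷ mm⁴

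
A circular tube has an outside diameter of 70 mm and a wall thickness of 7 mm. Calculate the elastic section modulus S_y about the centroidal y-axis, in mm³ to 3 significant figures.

Decompose the section into non-overlapping parts with the origin at the bottom-left of its bounding rectangle.
Outer circle: ⌀70, A = 3848.5 mm², x = 35 mm, Ī = 1 178 588 mm⁴.
Bore (subtracted): ⌀56, A = 2 463 mm², x = 35 mm, Ī = 482 750 mm⁴.
By symmetry the centroid is at mid-width, x̄ = 35 mm.
All pieces are centred on the centroidal y-axis, so I = ΣĪ (holes subtracted) = 695 838 mm⁴.
Extreme fibre distance c = 35 mm; S = I/c = 19 881 mm³.

S_y ≈ 1.99 × 10⁴ mm³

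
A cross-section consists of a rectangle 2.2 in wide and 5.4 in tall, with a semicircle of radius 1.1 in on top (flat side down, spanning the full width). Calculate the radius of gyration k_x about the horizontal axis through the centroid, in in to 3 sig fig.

Split into non-overlapping primitives; take the origin at the lower-left of the bounding box.
Rectangular body: 2.2 × 5.4, A = 11.88 in², y = 2.7 in, Ī = 28.868 in⁴.
Semicircular cap: semicircle r = 1.1, A = 1.9007 in², y = 5.8669 in, Ī = 0.1607 in⁴.
Centroid: ȳ = ΣA·y / ΣA = 3.1368 in.
Transfer each piece to the horizontal axis through the centroid using Ī + A·d² with d = y − 3.1368:
  rectangular body: d = -0.43678 in → contributes +31.135 in⁴
  semicircular cap: d = 2.7301 in → contributes +14.327 in⁴
Total I = 45.462 in⁴.
Radius of gyration: k = √(I/A) = √(45.462 / 13.781) = 1.8163 in.

k_x ≈ 1.82 in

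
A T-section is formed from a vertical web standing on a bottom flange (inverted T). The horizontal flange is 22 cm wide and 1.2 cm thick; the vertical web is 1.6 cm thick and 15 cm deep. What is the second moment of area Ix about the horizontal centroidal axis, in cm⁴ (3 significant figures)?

Decompose the section into non-overlapping parts with the origin at the bottom-left of its bounding rectangle.
Flange: 22 × 1.2, A = 26.4 cm², y = 0.6 cm, Ī = 3.168 cm⁴.
Web: 1.6 × 15, A = 24 cm², y = 8.7 cm, Ī = 450 cm⁴.
Centroid: ȳ = ΣA·y / ΣA = 4.4571 cm.
Transfer each piece to the horizontal centroidal axis using Ī + A·d² with d = y − 4.4571:
  flange: d = -3.8571 cm → contributes +395.94 cm⁴
  web: d = 4.2429 cm → contributes +882.04 cm⁴
Total I = 1 278 cm⁴.

Ix ≈ 1280 cm⁴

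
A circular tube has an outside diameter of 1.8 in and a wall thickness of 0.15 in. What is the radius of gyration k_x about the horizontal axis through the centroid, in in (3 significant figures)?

k_x ≈ 0.586 in

Split into non-overlapping primitives; take the origin at the lower-left of the bounding box.
Outer circle: ⌀1.8, A = 2.5447 in², y = 0.9 in, Ī = 0.5153 in⁴.
Bore (subtracted): ⌀1.5, A = 1.7671 in², y = 0.9 in, Ī = 0.2485 in⁴.
By symmetry the centroid is at mid-height, ȳ = 0.9 in.
All pieces are centred on the horizontal axis through the centroid, so I = ΣĪ (holes subtracted) = 0.26679 in⁴.
Radius of gyration: k = √(I/A) = √(0.26679 / 0.77754) = 0.58577 in.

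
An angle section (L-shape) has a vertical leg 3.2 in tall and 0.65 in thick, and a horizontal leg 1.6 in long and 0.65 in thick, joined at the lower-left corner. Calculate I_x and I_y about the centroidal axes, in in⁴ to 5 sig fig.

I_x ≈ 2.5707 in⁴, I_y ≈ 0.42441 in⁴

Treat the section as a set of non-overlapping primitives; coordinates are from the bounding-box lower-left.
Vertical leg: 0.65 × 3.2, A = 2.08 in², y = 1.6 in, Ī = 1.774933 in⁴.
Horizontal leg (remainder): 0.95 × 0.65, A = 0.6175 in², y = 0.325 in, Ī = 0.02174115 in⁴.
Centroid: ȳ = ΣA·y / ΣA = 1.308133 in.
Transfer each piece to the centroidal x-axis using Ī + A·d² with d = y − 1.308133:
  vertical leg: d = 0.2918675 in → contributes +1.952122 in⁴
  horizontal leg (remainder): d = -0.9831325 in → contributes +0.6185855 in⁴
Total I = 2.570707 in⁴.
For the y-axis: x̄ = 0.5081325 in.
Repeating about the centroidal y-axis gives I_y = 0.424407 in⁴.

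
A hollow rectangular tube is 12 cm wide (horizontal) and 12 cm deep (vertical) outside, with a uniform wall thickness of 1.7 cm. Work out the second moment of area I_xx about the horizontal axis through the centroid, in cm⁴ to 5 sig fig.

I_xx ≈ 1272.2 cm⁴

Treat the section as a set of non-overlapping primitives; coordinates are from the bounding-box lower-left.
Outer rectangle: 12 × 12, A = 144 cm², y = 6 cm, Ī = 1 728 cm⁴.
Inner void (subtracted): 8.6 × 8.6, A = 73.96 cm², y = 6 cm, Ī = 455.8401 cm⁴.
By symmetry the centroid is at mid-height, ȳ = 6 cm.
All pieces are centred on the horizontal axis through the centroid, so I = ΣĪ (holes subtracted) = 1272.16 cm⁴.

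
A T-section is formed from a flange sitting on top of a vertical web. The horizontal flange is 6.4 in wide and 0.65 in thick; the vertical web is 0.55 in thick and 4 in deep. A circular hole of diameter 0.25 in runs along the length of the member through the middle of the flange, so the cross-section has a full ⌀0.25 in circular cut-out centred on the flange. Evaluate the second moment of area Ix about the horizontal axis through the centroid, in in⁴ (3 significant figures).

Break the section into simple shapes (no overlaps), measuring from the bottom-left corner of the bounding box.
Flange: 6.4 × 0.65, A = 4.16 in², y = 4.325 in, Ī = 0.14647 in⁴.
Web: 0.55 × 4, A = 2.2 in², y = 2 in, Ī = 2.9333 in⁴.
Hole (subtracted): ⌀0.25, A = 0.049087 in², y = 4.325 in, Ī = 0.00019175 in⁴.
Centroid: ȳ = ΣA·y / ΣA = 3.5145 in.
Transfer each piece to the horizontal axis through the centroid using Ī + A·d² with d = y − 3.5145:
  flange: d = 0.8105 in → contributes +2.8792 in⁴
  web: d = -1.5145 in → contributes +7.9795 in⁴
  hole: d = 0.8105 in → contributes −0.032438 in⁴
Total I = 10.826 in⁴.

Ix ≈ 10.8 in⁴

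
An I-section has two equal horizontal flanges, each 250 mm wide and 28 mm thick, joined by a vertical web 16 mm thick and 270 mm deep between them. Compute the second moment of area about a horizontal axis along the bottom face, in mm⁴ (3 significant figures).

I_base ≈ 8.25 × 10⁸ mm⁴

Decompose the section into non-overlapping parts with the origin at the bottom-left of its bounding rectangle.
Bottom flange: 250 × 28, A = 7 000 mm², y = 14 mm, Ī = 457 333 mm⁴.
Web: 16 × 270, A = 4 320 mm², y = 163 mm, Ī = 26 244 000 mm⁴.
Top flange: 250 × 28, A = 7 000 mm², y = 312 mm, Ī = 457 333 mm⁴.
Transfer each piece to a horizontal axis along the bottom face using Ī + A·d² with d = y − 0:
  bottom flange: d = 14 mm → contributes +1 829 333 mm⁴
  web: d = 163 mm → contributes +141 022 080 mm⁴
  top flange: d = 312 mm → contributes +681 865 333 mm⁴
Total I = 824 716 747 mm⁴.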